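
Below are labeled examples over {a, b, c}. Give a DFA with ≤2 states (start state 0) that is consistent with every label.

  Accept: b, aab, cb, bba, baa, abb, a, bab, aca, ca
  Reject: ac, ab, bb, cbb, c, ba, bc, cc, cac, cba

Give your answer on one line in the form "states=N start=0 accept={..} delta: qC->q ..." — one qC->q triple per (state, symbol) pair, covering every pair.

State merging on the prefix tree: take the shortest (then alphabetical) example prefix whose next move is undefined and point that move at state 0, else 1, else 2, ...; a target is out if some Accept/Reject pair would then sit in one state with the same input left (inseparable). If every existing state is out, open a new one.
a: 0a undefined. 0a->0: no, b/ab meet in 0 with "b" left. Open state 1: 0a->1.
b: 0b undefined. 0b->0: no, b/bb meet in 0. 0b->1: ok.
c: 0c undefined. 0c->0: ok.
aa: 1a undefined. 1a->0: ok.
ab: 1b undefined. 1b->0: ok.
ac: 1c undefined. 1c->0: ok.
All examples now run through 2 states with every (state, symbol) defined. Accept strings end in {1}, Reject strings end in {0}; accept={1}.

states=2 start=0 accept={1} delta: 0a->1 0b->1 0c->0 1a->0 1b->0 1c->0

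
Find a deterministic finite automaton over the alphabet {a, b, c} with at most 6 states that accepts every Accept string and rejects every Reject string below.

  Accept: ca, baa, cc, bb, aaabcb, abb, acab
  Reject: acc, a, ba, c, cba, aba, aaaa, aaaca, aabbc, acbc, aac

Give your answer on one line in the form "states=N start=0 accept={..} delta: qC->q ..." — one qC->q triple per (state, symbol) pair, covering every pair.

Grow the machine one transition at a time. Run the examples from 0; the earliest place one falls off (shortest prefix, ties alphabetical) gets sent to the lowest-numbered state that keeps every Accept/Reject pair distinguishable — a pair clashes when both reach the same state with identical unread suffix — and to a fresh state only if none does.
a: 0a undefined. 0a->0: no, ca/aaaca meet in 0 with "ca" left. Open state 1: 0a->1.
b: 0b undefined. 0b->0: ok.
c: 0c undefined. 0c->0: no, ca/a meet in 1. 0c->1: ok.
aa: 1a undefined. 1a->0: no, ca/aaaa meet in 0. 1a->1: no, ca/a meet in 1. Open state 2: 1a->2.
ab: 1b undefined. 1b->0: ok.
ac: 1c undefined. 1c->0: ok.
aaa: 2a undefined. 2a->0: no, ca/aaaca meet in 2. 2a->1: no, ca/aaaa meet in 2. 2a->2: no, ca/aaaa meet in 2. Open state 3: 2a->3.
aab: 2b undefined. 2b->0: ok.
aac: 2c undefined. 2c->0: no, cc/aac meet in 0. 2c->1: ok.
aaaa: 3a undefined. 3a->0: no, cc/aaaa meet in 0. 3a->1: ok.
aaab: 3b undefined. 3b->0: ok.
aaac: 3c undefined. 3c->0: ok.
All examples now run through 4 states with every (state, symbol) defined. Accept strings end in {0,2}, Reject strings end in {1}; accept={0,2}.

states=4 start=0 accept={0,2} delta: 0a->1 0b->0 0c->1 1a->2 1b->0 1c->0 2a->3 2b->0 2c->1 3a->1 3b->0 3c->0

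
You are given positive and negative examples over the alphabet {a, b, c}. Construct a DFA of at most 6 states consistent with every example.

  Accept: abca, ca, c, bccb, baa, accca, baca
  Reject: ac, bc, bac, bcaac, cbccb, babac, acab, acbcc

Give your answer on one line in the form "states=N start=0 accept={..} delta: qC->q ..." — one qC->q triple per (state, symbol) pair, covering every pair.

states=3 start=0 accept={1} delta: 0a->1 0b->1 0c->1 1a->1 1b->0 1c->2 2a->1 2b->0 2c->0

Fold the examples into a partial DFA from state 0: repeatedly fix the first undefined (state, symbol) met by the shortest-then-alphabetical prefix, trying targets in increasing order and rejecting any under which an Accept and a Reject string meet in one state with the same remainder; add a state when all current targets are rejected. Accepting states are where Accept strings end.
a: 0a undefined. 0a->0: no, c/ac meet in 0 with "c" left. Open state 1: 0a->1.
b: 0b undefined. 0b->0: no, c/bc meet in 0 with "c" left. 0b->1: ok.
c: 0c undefined. 0c->0: no, bccb/cbccb meet in 1 with "ccb" left. 0c->1: ok.
ab: 1b undefined. 1b->0: ok.
ac: 1c undefined. 1c->0: no, c/cbccb meet in 1. 1c->1: no, c/ac meet in 1. Open state 2: 1c->2.
ba: 1a undefined. 1a->0: no, c/bac meet in 1. 1a->1: ok.
aca: 2a undefined. 2a->0: no, abca/acab meet in 1. 2a->1: ok.
acb: 2b undefined. 2b->0: ok.
acc: 2c undefined. 2c->0: ok.
All examples now run through 3 states with every (state, symbol) defined. Accept strings end in {1}, Reject strings end in {0,2}; accept={1}.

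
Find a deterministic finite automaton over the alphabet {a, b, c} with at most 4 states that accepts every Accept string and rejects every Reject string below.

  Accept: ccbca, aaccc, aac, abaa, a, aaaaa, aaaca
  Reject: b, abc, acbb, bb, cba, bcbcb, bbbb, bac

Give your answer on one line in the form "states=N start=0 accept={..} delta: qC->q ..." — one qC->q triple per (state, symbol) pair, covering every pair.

Fold the examples into a partial DFA from state 0: repeatedly fix the first undefined (state, symbol) met by the shortest-then-alphabetical prefix, trying targets in increasing order and rejecting any under which an Accept and a Reject string meet in one state with the same remainder; add a state when all current targets are rejected. Accepting states are where Accept strings end.
a: 0a undefined. 0a->0: ok.
b: 0b undefined. 0b->0: no, aac/abc meet in 0 with "c" left. Open state 1: 0b->1.
c: 0c undefined. 0c->0: ok.
ba: 1a undefined. 1a->0: no, aaccc/cba meet in 0. 1a->1: no, abaa/b meet in 1. Open state 2: 1a->2.
bb: 1b undefined. 1b->0: no, aaccc/acbb meet in 0. 1b->1: ok.
bc: 1c undefined. 1c->0: no, ccbca/abc meet in 0. 1c->1: no, ccbca/cba meet in 2. 1c->2: ok.
bac: 2c undefined. 2c->0: no, aaccc/bac meet in 0. 2c->1: ok.
bcb: 2b undefined. 2b->0: ok.
abaa: 2a undefined. 2a->0: ok.
All examples now run through 3 states with every (state, symbol) defined. Accept strings end in {0}, Reject strings end in {1,2}; accept={0}.

states=3 start=0 accept={0} delta: 0a->0 0b->1 0c->0 1a->2 1b->1 1c->2 2a->0 2b->0 2c->1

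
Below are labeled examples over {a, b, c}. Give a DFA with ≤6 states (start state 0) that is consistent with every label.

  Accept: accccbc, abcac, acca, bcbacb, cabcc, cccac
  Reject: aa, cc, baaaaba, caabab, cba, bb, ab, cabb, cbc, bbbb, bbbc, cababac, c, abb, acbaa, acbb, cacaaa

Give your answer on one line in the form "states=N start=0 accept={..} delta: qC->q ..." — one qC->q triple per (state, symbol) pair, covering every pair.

states=5 start=0 accept={4} delta: 0a->0 0b->0 0c->1 1a->2 1b->1 1c->3 2a->0 2b->2 2c->4 3a->4 3b->2 3c->1 4a->0 4b->4 4c->4

Grow the machine one transition at a time. Run the examples from 0; the earliest place one falls off (shortest prefix, ties alphabetical) gets sent to the lowest-numbered state that keeps every Accept/Reject pair distinguishable — a pair clashes when both reach the same state with identical unread suffix — and to a fresh state only if none does.
a: 0a undefined. 0a->0: ok.
b: 0b undefined. 0b->0: ok.
c: 0c undefined. 0c->0: no, accccbc/aa meet in 0. Open state 1: 0c->1.
ca: 1a undefined. 1a->0: no, abcac/bbbc meet in 1. 1a->1: no, abcac/cc meet in 1 with "c" left. Open state 2: 1a->2.
cb: 1b undefined. 1b->0: no, bcbacb/aa meet in 0. 1b->1: ok.
cc: 1c undefined. 1c->0: no, accccbc/bbbc meet in 1. 1c->1: no, accccbc/cc meet in 1. 1c->2: no, acca/acbaa meet in 2 with "a" left. Open state 3: 1c->3.
caa: 2a undefined. 2a->0: ok.
cab: 2b undefined. 2b->0: no, cabcc/cc meet in 3. 2b->1: no, abcac/cababac meet in 2 with "c" left. 2b->2: ok.
cac: 2c undefined. 2c->0: no, abcac/aa meet in 0. 2c->1: no, abcac/bbbc meet in 1. 2c->2: no, abcac/cba meet in 2. 2c->3: no, abcac/cc meet in 3. Open state 4: 2c->4.
ccc: 3c undefined. 3c->0: no, accccbc/cc meet in 3. 3c->1: ok.
acca: 3a undefined. 3a->0: no, acca/aa meet in 0. 3a->1: no, acca/bbbc meet in 1. 3a->2: no, acca/cba meet in 2. 3a->3: no, acca/cc meet in 3. 3a->4: ok.
caca: 4a undefined. 4a->0: ok.
cabcc: 4c undefined. 4c->0: no, cabcc/aa meet in 0. 4c->1: no, cabcc/bbbc meet in 1. 4c->2: no, cabcc/cba meet in 2. 4c->3: no, cabcc/cc meet in 3. 4c->4: ok.
accccb: 3b undefined. 3b->0: no, accccbc/bbbc meet in 1. 3b->1: no, accccbc/cc meet in 3. 3b->2: ok.
bcbacb: 4b undefined. 4b->0: no, bcbacb/aa meet in 0. 4b->1: no, bcbacb/bbbc meet in 1. 4b->2: no, bcbacb/cba meet in 2. 4b->3: no, bcbacb/cc meet in 3. 4b->4: ok.
All examples now run through 5 states with every (state, symbol) defined. Accept strings end in {4}, Reject strings end in {0,1,2,3}; accept={4}.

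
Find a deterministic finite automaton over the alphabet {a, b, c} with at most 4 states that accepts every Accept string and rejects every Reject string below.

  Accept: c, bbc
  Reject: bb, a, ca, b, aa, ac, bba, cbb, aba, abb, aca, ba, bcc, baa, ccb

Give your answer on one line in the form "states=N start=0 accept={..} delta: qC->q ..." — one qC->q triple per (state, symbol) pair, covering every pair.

states=3 start=0 accept={2} delta: 0a->1 0b->0 0c->2 1a->0 1b->0 1c->0 2a->0 2b->0 2c->0

State merging on the prefix tree: take the shortest (then alphabetical) example prefix whose next move is undefined and point that move at state 0, else 1, else 2, ...; a target is out if some Accept/Reject pair would then sit in one state with the same input left (inseparable). If every existing state is out, open a new one.
a: 0a undefined. 0a->0: no, c/ac meet in 0 with "c" left. Open state 1: 0a->1.
b: 0b undefined. 0b->0: ok.
c: 0c undefined. 0c->0: no, c/bb meet in 0. 0c->1: no, c/a meet in 1. Open state 2: 0c->2.
aa: 1a undefined. 1a->0: ok.
ab: 1b undefined. 1b->0: ok.
ac: 1c undefined. 1c->0: ok.
ca: 2a undefined. 2a->0: ok.
cb: 2b undefined. 2b->0: ok.
cc: 2c undefined. 2c->0: ok.
All examples now run through 3 states with every (state, symbol) defined. Accept strings end in {2}, Reject strings end in {0,1}; accept={2}.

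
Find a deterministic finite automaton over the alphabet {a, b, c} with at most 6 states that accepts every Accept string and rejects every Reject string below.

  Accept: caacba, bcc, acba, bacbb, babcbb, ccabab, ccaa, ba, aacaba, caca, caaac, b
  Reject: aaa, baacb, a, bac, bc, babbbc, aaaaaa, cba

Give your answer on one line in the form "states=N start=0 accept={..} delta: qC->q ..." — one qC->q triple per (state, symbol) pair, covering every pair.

State merging on the prefix tree: take the shortest (then alphabetical) example prefix whose next move is undefined and point that move at state 0, else 1, else 2, ...; a target is out if some Accept/Reject pair would then sit in one state with the same input left (inseparable). If every existing state is out, open a new one.
a: 0a undefined. 0a->0: no, acba/cba meet in 0 with "cba" left. Open state 1: 0a->1.
b: 0b undefined. 0b->0: no, ba/a meet in 1. 0b->1: no, b/a meet in 1. Open state 2: 0b->2.
c: 0c undefined. 0c->0: no, ba/cba meet in 2 with "a" left. 0c->1: ok.
aa: 1a undefined. 1a->0: no, caca/aaaaaa meet in 0. 1a->1: ok.
ac: 1c undefined. 1c->0: no, ccaa/aaa meet in 1. 1c->1: no, caacba/cba meet in 1 with "ba" left. 1c->2: ok.
ba: 2a undefined. 2a->0: no, ccaa/aaa meet in 1. 2a->1: no, ccaa/aaa meet in 1. 2a->2: ok.
bc: 2c undefined. 2c->0: no, bcc/aaa meet in 1. 2c->1: ok.
cb: 1b undefined. 1b->0: ok.
acb: 2b undefined. 2b->0: no, caacba/aaa meet in 1. 2b->1: no, caacba/aaa meet in 1. 2b->2: ok.
All examples now run through 3 states with every (state, symbol) defined. Accept strings end in {2}, Reject strings end in {0,1}; accept={2}.

states=3 start=0 accept={2} delta: 0a->1 0b->2 0c->1 1a->1 1b->0 1c->2 2a->2 2b->2 2c->1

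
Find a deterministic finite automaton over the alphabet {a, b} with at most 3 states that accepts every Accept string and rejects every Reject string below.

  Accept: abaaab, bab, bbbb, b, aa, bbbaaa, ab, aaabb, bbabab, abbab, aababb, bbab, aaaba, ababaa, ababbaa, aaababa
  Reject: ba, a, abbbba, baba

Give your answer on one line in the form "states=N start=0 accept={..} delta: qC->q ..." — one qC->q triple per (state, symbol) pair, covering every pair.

State merging on the prefix tree: take the shortest (then alphabetical) example prefix whose next move is undefined and point that move at state 0, else 1, else 2, ...; a target is out if some Accept/Reject pair would then sit in one state with the same input left (inseparable). If every existing state is out, open a new one.
a: 0a undefined. 0a->0: no, aa/a meet in 0. Open state 1: 0a->1.
b: 0b undefined. 0b->0: ok.
aa: 1a undefined. 1a->0: no, bbbaaa/ba meet in 1. 1a->1: no, aa/ba meet in 1. Open state 2: 1a->2.
ab: 1b undefined. 1b->0: ok.
aaa: 2a undefined. 2a->0: no, aaaba/ba meet in 1. 2a->1: no, bbbaaa/ba meet in 1. 2a->2: ok.
aab: 2b undefined. 2b->0: no, aaaba/ba meet in 1. 2b->1: no, abaaab/ba meet in 1. 2b->2: ok.
All examples now run through 3 states with every (state, symbol) defined. Accept strings end in {0,2}, Reject strings end in {1}; accept={0,2}.

states=3 start=0 accept={0,2} delta: 0a->1 0b->0 1a->2 1b->0 2a->2 2b->2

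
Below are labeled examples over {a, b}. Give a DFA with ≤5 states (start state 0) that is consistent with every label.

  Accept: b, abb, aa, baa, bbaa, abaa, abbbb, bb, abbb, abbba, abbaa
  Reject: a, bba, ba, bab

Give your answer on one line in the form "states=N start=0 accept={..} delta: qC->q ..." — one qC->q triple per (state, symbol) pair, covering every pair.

Grow the machine one transition at a time. Run the examples from 0; the earliest place one falls off (shortest prefix, ties alphabetical) gets sent to the lowest-numbered state that keeps every Accept/Reject pair distinguishable — a pair clashes when both reach the same state with identical unread suffix — and to a fresh state only if none does.
a: 0a undefined. 0a->0: no, aa/a meet in 0. Open state 1: 0a->1.
b: 0b undefined. 0b->0: ok.
aa: 1a undefined. 1a->0: ok.
ab: 1b undefined. 1b->0: no, b/bab meet in 0. 1b->1: no, abb/a meet in 1. Open state 2: 1b->2.
aba: 2a undefined. 2a->0: no, abaa/a meet in 1. 2a->1: ok.
abb: 2b undefined. 2b->0: no, abbba/a meet in 1. 2b->1: no, abb/a meet in 1. 2b->2: no, abb/bab meet in 2. Open state 3: 2b->3.
abba: 3a undefined. 3a->0: no, abbaa/a meet in 1. 3a->1: ok.
abbb: 3b undefined. 3b->0: no, abbba/a meet in 1. 3b->1: no, abbbb/bab meet in 2. 3b->2: no, abbb/bab meet in 2. 3b->3: no, abbba/a meet in 1. Open state 4: 3b->4.
abbba: 4a undefined. 4a->0: ok.
abbbb: 4b undefined. 4b->0: ok.
All examples now run through 5 states with every (state, symbol) defined. Accept strings end in {0,3,4}, Reject strings end in {1,2}; accept={0,3,4}.

states=5 start=0 accept={0,3,4} delta: 0a->1 0b->0 1a->0 1b->2 2a->1 2b->3 3a->1 3b->4 4a->0 4b->0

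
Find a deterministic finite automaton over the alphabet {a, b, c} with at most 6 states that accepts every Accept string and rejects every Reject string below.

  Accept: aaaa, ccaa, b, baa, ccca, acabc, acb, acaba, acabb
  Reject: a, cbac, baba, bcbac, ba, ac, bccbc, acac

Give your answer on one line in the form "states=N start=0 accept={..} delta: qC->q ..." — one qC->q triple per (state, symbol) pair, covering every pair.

Grow the machine one transition at a time. Run the examples from 0; the earliest place one falls off (shortest prefix, ties alphabetical) gets sent to the lowest-numbered state that keeps every Accept/Reject pair distinguishable — a pair clashes when both reach the same state with identical unread suffix — and to a fresh state only if none does.
a: 0a undefined. 0a->0: no, aaaa/a meet in 0. Open state 1: 0a->1.
b: 0b undefined. 0b->0: ok.
c: 0c undefined. 0c->0: no, b/bccbc meet in 0. 0c->1: ok.
aa: 1a undefined. 1a->0: ok.
ac: 1c undefined. 1c->0: no, aaaa/ac meet in 0. 1c->1: no, ccaa/a meet in 1. Open state 2: 1c->2.
cb: 1b undefined. 1b->0: ok.
aca: 2a undefined. 2a->0: no, ccaa/a meet in 1. 2a->1: no, acabc/a meet in 1. 2a->2: no, ccaa/cbac meet in 2. Open state 3: 2a->3.
acb: 2b undefined. 2b->0: ok.
ccc: 2c undefined. 2c->0: no, ccca/a meet in 1. 2c->1: ok.
acab: 3b undefined. 3b->0: no, acabc/a meet in 1. 3b->1: no, acabc/cbac meet in 2. 3b->2: no, acabc/a meet in 1. 3b->3: no, acabc/acac meet in 3 with "c" left. Open state 4: 3b->4.
acac: 3c undefined. 3c->0: no, aaaa/acac meet in 0. 3c->1: ok.
ccaa: 3a undefined. 3a->0: ok.
acaba: 4a undefined. 4a->0: ok.
acabb: 4b undefined. 4b->0: ok.
acabc: 4c undefined. 4c->0: ok.
All examples now run through 5 states with every (state, symbol) defined. Accept strings end in {0}, Reject strings end in {1,2}; accept={0}.

states=5 start=0 accept={0} delta: 0a->1 0b->0 0c->1 1a->0 1b->0 1c->2 2a->3 2b->0 2c->1 3a->0 3b->4 3c->1 4a->0 4b->0 4c->0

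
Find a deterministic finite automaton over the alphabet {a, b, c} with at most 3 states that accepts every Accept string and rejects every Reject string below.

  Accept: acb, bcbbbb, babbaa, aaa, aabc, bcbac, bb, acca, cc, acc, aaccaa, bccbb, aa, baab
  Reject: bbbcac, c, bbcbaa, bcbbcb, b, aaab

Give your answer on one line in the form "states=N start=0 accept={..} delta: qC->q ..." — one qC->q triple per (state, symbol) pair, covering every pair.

Grow the machine one transition at a time. Run the examples from 0; the earliest place one falls off (shortest prefix, ties alphabetical) gets sent to the lowest-numbered state that keeps every Accept/Reject pair distinguishable — a pair clashes when both reach the same state with identical unread suffix — and to a fresh state only if none does.
a: 0a undefined. 0a->0: ok.
b: 0b undefined. 0b->0: no, babbaa/b meet in 0. Open state 1: 0b->1.
c: 0c undefined. 0c->0: no, acb/b meet in 1. 0c->1: ok.
ba: 1a undefined. 1a->0: no, baab/c meet in 1. 1a->1: ok.
bb: 1b undefined. 1b->0: no, acb/bbcbaa meet in 0. 1b->1: no, acb/c meet in 1. Open state 2: 1b->2.
bc: 1c undefined. 1c->0: ok.
bbb: 2b undefined. 2b->0: no, bcbbbb/c meet in 1. 2b->1: no, babbaa/bbbcac meet in 1. 2b->2: ok.
bbc: 2c undefined. 2c->0: ok.
babba: 2a undefined. 2a->0: ok.
All examples now run through 3 states with every (state, symbol) defined. Accept strings end in {0,2}, Reject strings end in {1}; accept={0,2}.

states=3 start=0 accept={0,2} delta: 0a->0 0b->1 0c->1 1a->1 1b->2 1c->0 2a->0 2b->2 2c->0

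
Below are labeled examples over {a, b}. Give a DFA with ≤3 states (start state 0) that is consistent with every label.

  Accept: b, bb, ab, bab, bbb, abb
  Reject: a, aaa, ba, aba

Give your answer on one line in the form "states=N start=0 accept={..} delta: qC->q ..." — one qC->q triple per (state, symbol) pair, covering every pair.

states=2 start=0 accept={1} delta: 0a->0 0b->1 1a->0 1b->1

State merging on the prefix tree: take the shortest (then alphabetical) example prefix whose next move is undefined and point that move at state 0, else 1, else 2, ...; a target is out if some Accept/Reject pair would then sit in one state with the same input left (inseparable). If every existing state is out, open a new one.
a: 0a undefined. 0a->0: ok.
b: 0b undefined. 0b->0: no, b/a meet in 0. Open state 1: 0b->1.
ba: 1a undefined. 1a->0: ok.
bb: 1b undefined. 1b->0: no, bb/a meet in 0. 1b->1: ok.
All examples now run through 2 states with every (state, symbol) defined. Accept strings end in {1}, Reject strings end in {0}; accept={1}.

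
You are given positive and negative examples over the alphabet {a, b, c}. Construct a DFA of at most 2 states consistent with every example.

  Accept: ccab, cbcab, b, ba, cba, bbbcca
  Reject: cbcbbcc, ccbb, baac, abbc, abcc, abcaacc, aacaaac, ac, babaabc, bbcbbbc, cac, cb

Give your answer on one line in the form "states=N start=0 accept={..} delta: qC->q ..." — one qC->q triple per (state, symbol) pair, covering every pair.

Grow the machine one transition at a time. Run the examples from 0; the earliest place one falls off (shortest prefix, ties alphabetical) gets sent to the lowest-numbered state that keeps every Accept/Reject pair distinguishable — a pair clashes when both reach the same state with identical unread suffix — and to a fresh state only if none does.
a: 0a undefined. 0a->0: ok.
b: 0b undefined. 0b->0: ok.
c: 0c undefined. 0c->0: no, ccab/cbcbbcc meet in 0. Open state 1: 0c->1.
ca: 1a undefined. 1a->0: ok.
cb: 1b undefined. 1b->0: no, cbcab/cb meet in 0. 1b->1: ok.
cc: 1c undefined. 1c->0: no, ccab/cbcbbcc meet in 0. 1c->1: ok.
All examples now run through 2 states with every (state, symbol) defined. Accept strings end in {0}, Reject strings end in {1}; accept={0}.

states=2 start=0 accept={0} delta: 0a->0 0b->0 0c->1 1a->0 1b->1 1c->1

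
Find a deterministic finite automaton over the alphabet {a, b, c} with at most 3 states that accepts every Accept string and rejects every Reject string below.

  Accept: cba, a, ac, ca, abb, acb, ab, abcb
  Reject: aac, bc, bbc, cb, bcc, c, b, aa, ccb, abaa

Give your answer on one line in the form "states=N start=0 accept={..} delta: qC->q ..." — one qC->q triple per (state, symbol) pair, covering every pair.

State merging on the prefix tree: take the shortest (then alphabetical) example prefix whose next move is undefined and point that move at state 0, else 1, else 2, ...; a target is out if some Accept/Reject pair would then sit in one state with the same input left (inseparable). If every existing state is out, open a new one.
a: 0a undefined. 0a->0: no, a/aa meet in 0. Open state 1: 0a->1.
b: 0b undefined. 0b->0: ok.
c: 0c undefined. 0c->0: ok.
aa: 1a undefined. 1a->0: ok.
ab: 1b undefined. 1b->0: no, abb/aac meet in 0. 1b->1: no, cba/abaa meet in 1. Open state 2: 1b->2.
ac: 1c undefined. 1c->0: no, ac/aac meet in 0. 1c->1: ok.
aba: 2a undefined. 2a->0: no, cba/abaa meet in 1. 2a->1: ok.
abb: 2b undefined. 2b->0: no, abb/aac meet in 0. 2b->1: ok.
abc: 2c undefined. 2c->0: no, abcb/aac meet in 0. 2c->1: ok.
All examples now run through 3 states with every (state, symbol) defined. Accept strings end in {1,2}, Reject strings end in {0}; accept={1,2}.

states=3 start=0 accept={1,2} delta: 0a->1 0b->0 0c->0 1a->0 1b->2 1c->1 2a->1 2b->1 2c->1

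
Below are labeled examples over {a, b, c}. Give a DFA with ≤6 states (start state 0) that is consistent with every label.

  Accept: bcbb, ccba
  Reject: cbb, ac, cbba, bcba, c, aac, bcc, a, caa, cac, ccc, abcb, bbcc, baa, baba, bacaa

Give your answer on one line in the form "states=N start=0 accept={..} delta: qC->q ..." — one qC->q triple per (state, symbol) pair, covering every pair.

Grow the machine one transition at a time. Run the examples from 0; the earliest place one falls off (shortest prefix, ties alphabetical) gets sent to the lowest-numbered state that keeps every Accept/Reject pair distinguishable — a pair clashes when both reach the same state with identical unread suffix — and to a fresh state only if none does.
a: 0a undefined. 0a->0: ok.
b: 0b undefined. 0b->0: no, bcbb/cbb meet in 0 with "cbb" left. Open state 1: 0b->1.
c: 0c undefined. 0c->0: ok.
ba: 1a undefined. 1a->0: no, ccba/ac meet in 0. 1a->1: no, ccba/baa meet in 1. Open state 2: 1a->2.
bb: 1b undefined. 1b->0: ok.
bc: 1c undefined. 1c->0: no, bcbb/cbb meet in 0. 1c->1: no, bcbb/bcc meet in 1. 1c->2: ok.
baa: 2a undefined. 2a->0: ok.
bab: 2b undefined. 2b->0: ok.
bac: 2c undefined. 2c->0: ok.
All examples now run through 3 states with every (state, symbol) defined. Accept strings end in {1,2}, Reject strings end in {0}; accept={1,2}.

states=3 start=0 accept={1,2} delta: 0a->0 0b->1 0c->0 1a->2 1b->0 1c->2 2a->0 2b->0 2c->0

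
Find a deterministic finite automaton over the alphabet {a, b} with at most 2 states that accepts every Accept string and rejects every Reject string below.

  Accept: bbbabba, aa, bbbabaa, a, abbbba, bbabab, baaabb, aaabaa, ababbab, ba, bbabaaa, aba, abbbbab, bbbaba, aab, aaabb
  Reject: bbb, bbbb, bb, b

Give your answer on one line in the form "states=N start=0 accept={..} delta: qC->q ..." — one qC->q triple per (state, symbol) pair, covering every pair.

states=2 start=0 accept={1} delta: 0a->1 0b->0 1a->1 1b->1

Fold the examples into a partial DFA from state 0: repeatedly fix the first undefined (state, symbol) met by the shortest-then-alphabetical prefix, trying targets in increasing order and rejecting any under which an Accept and a Reject string meet in one state with the same remainder; add a state when all current targets are rejected. Accepting states are where Accept strings end.
a: 0a undefined. 0a->0: no, aab/b meet in 0 with "b" left. Open state 1: 0a->1.
b: 0b undefined. 0b->0: ok.
aa: 1a undefined. 1a->0: no, aa/bbb meet in 0. 1a->1: ok.
ab: 1b undefined. 1b->0: no, bbabab/bbb meet in 0. 1b->1: ok.
All examples now run through 2 states with every (state, symbol) defined. Accept strings end in {1}, Reject strings end in {0}; accept={1}.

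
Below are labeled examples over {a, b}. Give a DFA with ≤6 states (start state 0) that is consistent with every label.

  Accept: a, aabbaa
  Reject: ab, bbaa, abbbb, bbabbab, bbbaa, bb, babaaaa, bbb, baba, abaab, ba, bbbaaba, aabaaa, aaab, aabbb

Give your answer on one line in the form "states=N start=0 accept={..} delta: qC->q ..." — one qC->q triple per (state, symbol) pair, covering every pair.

State merging on the prefix tree: take the shortest (then alphabetical) example prefix whose next move is undefined and point that move at state 0, else 1, else 2, ...; a target is out if some Accept/Reject pair would then sit in one state with the same input left (inseparable). If every existing state is out, open a new one.
a: 0a undefined. 0a->0: no, aabbaa/bbaa meet in 0 with "bbaa" left. Open state 1: 0a->1.
b: 0b undefined. 0b->0: no, a/ba meet in 1. 0b->1: ok.
aa: 1a undefined. 1a->0: no, a/babaaaa meet in 1. 1a->1: no, a/ba meet in 1. Open state 2: 1a->2.
ab: 1b undefined. 1b->0: no, a/abbbb meet in 1. 1b->1: no, a/ab meet in 1. 1b->2: ok.
aaa: 2a undefined. 2a->0: no, a/bbaa meet in 1. 2a->1: ok.
aab: 2b undefined. 2b->0: no, a/baba meet in 1. 2b->1: no, a/abbbb meet in 1. 2b->2: no, a/baba meet in 1. Open state 3: 2b->3.
aaba: 3a undefined. 3a->0: no, a/bbabbab meet in 1. 3a->1: no, a/baba meet in 1. 3a->2: no, a/bbbaa meet in 1. 3a->3: ok.
aabb: 3b undefined. 3b->0: no, a/abbbb meet in 1. 3b->1: no, a/bbabbab meet in 1. 3b->2: no, a/bbbaaba meet in 1. 3b->3: no, aabbaa/abbbb meet in 3. Open state 4: 3b->4.
aabba: 4a undefined. 4a->0: ok.
aabbb: 4b undefined. 4b->0: ok.
All examples now run through 5 states with every (state, symbol) defined. Accept strings end in {1}, Reject strings end in {0,2,3,4}; accept={1}.

states=5 start=0 accept={1} delta: 0a->1 0b->1 1a->2 1b->2 2a->1 2b->3 3a->3 3b->4 4a->0 4b->0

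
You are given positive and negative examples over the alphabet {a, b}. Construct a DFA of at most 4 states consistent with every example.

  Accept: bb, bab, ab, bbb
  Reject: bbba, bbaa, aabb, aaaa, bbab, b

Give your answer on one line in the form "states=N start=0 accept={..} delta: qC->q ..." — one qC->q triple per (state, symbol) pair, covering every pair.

states=3 start=0 accept={0,2} delta: 0a->1 0b->1 1a->2 1b->2 2a->0 2b->0

Fold the examples into a partial DFA from state 0: repeatedly fix the first undefined (state, symbol) met by the shortest-then-alphabetical prefix, trying targets in increasing order and rejecting any under which an Accept and a Reject string meet in one state with the same remainder; add a state when all current targets are rejected. Accepting states are where Accept strings end.
a: 0a undefined. 0a->0: no, bb/aabb meet in 0 with "bb" left. Open state 1: 0a->1.
b: 0b undefined. 0b->0: no, bb/b meet in 0. 0b->1: ok.
aa: 1a undefined. 1a->0: no, bb/aabb meet in 1 with "b" left. 1a->1: no, bbb/aabb meet in 1 with "bb" left. Open state 2: 1a->2.
ab: 1b undefined. 1b->0: no, bb/bbab meet in 0. 1b->1: no, bb/b meet in 1. 1b->2: ok.
aaa: 2a undefined. 2a->0: ok.
aab: 2b undefined. 2b->0: ok.
All examples now run through 3 states with every (state, symbol) defined. Accept strings end in {0,2}, Reject strings end in {1}; accept={0,2}.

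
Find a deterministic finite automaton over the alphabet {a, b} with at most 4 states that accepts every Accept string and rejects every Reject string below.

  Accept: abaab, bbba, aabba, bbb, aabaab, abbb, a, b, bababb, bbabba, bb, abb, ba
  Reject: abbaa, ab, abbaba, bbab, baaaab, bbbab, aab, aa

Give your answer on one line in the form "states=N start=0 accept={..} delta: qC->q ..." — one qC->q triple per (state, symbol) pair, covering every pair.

states=4 start=0 accept={0,1} delta: 0a->1 0b->0 1a->2 1b->3 2a->0 2b->3 3a->2 3b->0

Grow the machine one transition at a time. Run the examples from 0; the earliest place one falls off (shortest prefix, ties alphabetical) gets sent to the lowest-numbered state that keeps every Accept/Reject pair distinguishable — a pair clashes when both reach the same state with identical unread suffix — and to a fresh state only if none does.
a: 0a undefined. 0a->0: no, a/aa meet in 0. Open state 1: 0a->1.
b: 0b undefined. 0b->0: ok.
aa: 1a undefined. 1a->0: no, bbb/baaaab meet in 0. 1a->1: no, bbba/aa meet in 1. Open state 2: 1a->2.
ab: 1b undefined. 1b->0: no, abaab/aab meet in 2 with "b" left. 1b->1: no, bbba/ab meet in 1. 1b->2: no, abaab/baaaab meet in 2 with "aab" left. Open state 3: 1b->3.
aab: 2b undefined. 2b->0: no, bbb/aab meet in 0. 2b->1: no, bbba/aab meet in 1. 2b->2: no, aabaab/baaaab meet in 2 with "aab" left. 2b->3: ok.
aba: 3a undefined. 3a->0: no, abaab/ab meet in 3. 3a->1: no, abaab/ab meet in 3. 3a->2: ok.
abb: 3b undefined. 3b->0: ok.
abaa: 2a undefined. 2a->0: ok.
All examples now run through 4 states with every (state, symbol) defined. Accept strings end in {0,1}, Reject strings end in {2,3}; accept={0,1}.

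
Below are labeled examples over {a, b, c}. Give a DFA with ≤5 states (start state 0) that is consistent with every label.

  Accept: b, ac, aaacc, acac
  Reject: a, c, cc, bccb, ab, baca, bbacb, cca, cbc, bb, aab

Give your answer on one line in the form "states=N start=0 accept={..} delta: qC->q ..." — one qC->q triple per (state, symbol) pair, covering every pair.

states=4 start=0 accept={2,3} delta: 0a->1 0b->2 0c->0 1a->1 1b->0 1c->3 2a->0 2b->0 2c->1 3a->1 3b->0 3c->2

Fold the examples into a partial DFA from state 0: repeatedly fix the first undefined (state, symbol) met by the shortest-then-alphabetical prefix, trying targets in increasing order and rejecting any under which an Accept and a Reject string meet in one state with the same remainder; add a state when all current targets are rejected. Accepting states are where Accept strings end.
a: 0a undefined. 0a->0: no, b/ab meet in 0 with "b" left. Open state 1: 0a->1.
b: 0b undefined. 0b->0: no, b/bb meet in 0. 0b->1: no, b/a meet in 1. Open state 2: 0b->2.
c: 0c undefined. 0c->0: ok.
aa: 1a undefined. 1a->0: no, b/aab meet in 2. 1a->1: ok.
ab: 1b undefined. 1b->0: ok.
ac: 1c undefined. 1c->0: no, ac/c meet in 0. 1c->1: no, ac/a meet in 1. 1c->2: no, aaacc/cbc meet in 2 with "c" left. Open state 3: 1c->3.
ba: 2a undefined. 2a->0: ok.
bb: 2b undefined. 2b->0: ok.
bc: 2c undefined. 2c->0: no, b/bccb meet in 2. 2c->1: ok.
aca: 3a undefined. 3a->0: no, acac/c meet in 0. 3a->1: ok.
bccb: 3b undefined. 3b->0: ok.
aaacc: 3c undefined. 3c->0: no, aaacc/c meet in 0. 3c->1: no, aaacc/a meet in 1. 3c->2: ok.
All examples now run through 4 states with every (state, symbol) defined. Accept strings end in {2,3}, Reject strings end in {0,1}; accept={2,3}.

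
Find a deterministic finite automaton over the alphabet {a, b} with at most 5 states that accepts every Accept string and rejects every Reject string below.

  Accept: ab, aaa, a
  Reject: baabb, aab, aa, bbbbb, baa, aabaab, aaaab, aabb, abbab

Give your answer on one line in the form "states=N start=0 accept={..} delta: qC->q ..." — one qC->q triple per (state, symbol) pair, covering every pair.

states=2 start=0 accept={1} delta: 0a->1 0b->0 1a->0 1b->1

Grow the machine one transition at a time. Run the examples from 0; the earliest place one falls off (shortest prefix, ties alphabetical) gets sent to the lowest-numbered state that keeps every Accept/Reject pair distinguishable — a pair clashes when both reach the same state with identical unread suffix — and to a fresh state only if none does.
a: 0a undefined. 0a->0: no, ab/aab meet in 0 with "b" left. Open state 1: 0a->1.
b: 0b undefined. 0b->0: ok.
aa: 1a undefined. 1a->0: ok.
ab: 1b undefined. 1b->0: no, ab/baabb meet in 0. 1b->1: ok.
All examples now run through 2 states with every (state, symbol) defined. Accept strings end in {1}, Reject strings end in {0}; accept={1}.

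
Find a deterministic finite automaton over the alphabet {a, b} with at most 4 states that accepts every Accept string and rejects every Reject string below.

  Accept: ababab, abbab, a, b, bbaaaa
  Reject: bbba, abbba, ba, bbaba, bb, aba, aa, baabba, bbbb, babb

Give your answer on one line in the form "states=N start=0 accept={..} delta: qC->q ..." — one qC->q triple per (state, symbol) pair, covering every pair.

states=3 start=0 accept={1} delta: 0a->1 0b->1 1a->0 1b->2 2a->0 2b->1

Grow the machine one transition at a time. Run the examples from 0; the earliest place one falls off (shortest prefix, ties alphabetical) gets sent to the lowest-numbered state that keeps every Accept/Reject pair distinguishable — a pair clashes when both reach the same state with identical unread suffix — and to a fresh state only if none does.
a: 0a undefined. 0a->0: no, a/aa meet in 0. Open state 1: 0a->1.
b: 0b undefined. 0b->0: no, a/bbba meet in 1. 0b->1: ok.
aa: 1a undefined. 1a->0: ok.
ab: 1b undefined. 1b->0: no, ababab/bbba meet in 0. 1b->1: no, ababab/bb meet in 1. Open state 2: 1b->2.
aba: 2a undefined. 2a->0: ok.
abb: 2b undefined. 2b->0: no, ababab/bbba meet in 1. 2b->1: ok.
All examples now run through 3 states with every (state, symbol) defined. Accept strings end in {1}, Reject strings end in {0,2}; accept={1}.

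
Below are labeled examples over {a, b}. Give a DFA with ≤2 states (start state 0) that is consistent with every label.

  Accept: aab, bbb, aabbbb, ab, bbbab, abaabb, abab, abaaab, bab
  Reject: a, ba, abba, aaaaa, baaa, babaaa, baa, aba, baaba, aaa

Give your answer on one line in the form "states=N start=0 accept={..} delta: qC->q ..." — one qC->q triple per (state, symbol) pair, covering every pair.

Grow the machine one transition at a time. Run the examples from 0; the earliest place one falls off (shortest prefix, ties alphabetical) gets sent to the lowest-numbered state that keeps every Accept/Reject pair distinguishable — a pair clashes when both reach the same state with identical unread suffix — and to a fresh state only if none does.
a: 0a undefined. 0a->0: ok.
b: 0b undefined. 0b->0: no, aab/a meet in 0. Open state 1: 0b->1.
ba: 1a undefined. 1a->0: ok.
bb: 1b undefined. 1b->0: no, aabbbb/a meet in 0. 1b->1: ok.
All examples now run through 2 states with every (state, symbol) defined. Accept strings end in {1}, Reject strings end in {0}; accept={1}.

states=2 start=0 accept={1} delta: 0a->0 0b->1 1a->0 1b->1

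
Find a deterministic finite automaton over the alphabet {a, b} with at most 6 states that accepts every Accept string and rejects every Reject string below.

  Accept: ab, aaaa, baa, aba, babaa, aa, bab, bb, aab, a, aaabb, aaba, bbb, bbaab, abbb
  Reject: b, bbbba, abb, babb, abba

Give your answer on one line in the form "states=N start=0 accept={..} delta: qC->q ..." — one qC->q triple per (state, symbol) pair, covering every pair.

Fold the examples into a partial DFA from state 0: repeatedly fix the first undefined (state, symbol) met by the shortest-then-alphabetical prefix, trying targets in increasing order and rejecting any under which an Accept and a Reject string meet in one state with the same remainder; add a state when all current targets are rejected. Accepting states are where Accept strings end.
a: 0a undefined. 0a->0: no, ab/b meet in 0 with "b" left. Open state 1: 0a->1.
b: 0b undefined. 0b->0: no, bb/b meet in 0. 0b->1: no, a/b meet in 1. Open state 2: 0b->2.
aa: 1a undefined. 1a->0: no, aab/b meet in 2. 1a->1: no, aaabb/abb meet in 1 with "bb" left. 1a->2: no, aa/b meet in 2. Open state 3: 1a->3.
ab: 1b undefined. 1b->0: ok.
ba: 2a undefined. 2a->0: no, ab/abba meet in 0. 2a->1: no, aba/abba meet in 1. 2a->2: no, baa/b meet in 2. 2a->3: no, aa/abba meet in 3. Open state 4: 2a->4.
bb: 2b undefined. 2b->0: no, aba/bbbba meet in 1. 2b->1: ok.
aaa: 3a undefined. 3a->0: no, bbaab/b meet in 2. 3a->1: no, aaabb/b meet in 2. 3a->2: no, aaaa/bbbba meet in 4. 3a->3: ok.
aab: 3b undefined. 3b->0: no, aaabb/b meet in 2. 3b->1: ok.
baa: 4a undefined. 4a->0: ok.
bab: 4b undefined. 4b->0: ok.
All examples now run through 5 states with every (state, symbol) defined. Accept strings end in {0,1,3}, Reject strings end in {2,4}; accept={0,1,3}.

states=5 start=0 accept={0,1,3} delta: 0a->1 0b->2 1a->3 1b->0 2a->4 2b->1 3a->3 3b->1 4a->0 4b->0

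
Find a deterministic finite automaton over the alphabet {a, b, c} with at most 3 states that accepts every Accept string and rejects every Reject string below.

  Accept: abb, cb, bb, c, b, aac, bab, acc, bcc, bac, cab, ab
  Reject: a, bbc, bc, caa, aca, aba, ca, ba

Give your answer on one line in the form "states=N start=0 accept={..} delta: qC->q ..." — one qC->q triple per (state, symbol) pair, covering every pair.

states=3 start=0 accept={1,2} delta: 0a->0 0b->1 0c->2 1a->0 1b->1 1c->0 2a->0 2b->1 2c->1

Fold the examples into a partial DFA from state 0: repeatedly fix the first undefined (state, symbol) met by the shortest-then-alphabetical prefix, trying targets in increasing order and rejecting any under which an Accept and a Reject string meet in one state with the same remainder; add a state when all current targets are rejected. Accepting states are where Accept strings end.
a: 0a undefined. 0a->0: ok.
b: 0b undefined. 0b->0: no, abb/a meet in 0. Open state 1: 0b->1.
c: 0c undefined. 0c->0: no, c/a meet in 0. 0c->1: no, acc/bc meet in 1 with "c" left. Open state 2: 0c->2.
ba: 1a undefined. 1a->0: ok.
bb: 1b undefined. 1b->0: no, abb/a meet in 0. 1b->1: ok.
bc: 1c undefined. 1c->0: ok.
ca: 2a undefined. 2a->0: ok.
cb: 2b undefined. 2b->0: no, cb/a meet in 0. 2b->1: ok.
acc: 2c undefined. 2c->0: no, acc/a meet in 0. 2c->1: ok.
All examples now run through 3 states with every (state, symbol) defined. Accept strings end in {1,2}, Reject strings end in {0}; accept={1,2}.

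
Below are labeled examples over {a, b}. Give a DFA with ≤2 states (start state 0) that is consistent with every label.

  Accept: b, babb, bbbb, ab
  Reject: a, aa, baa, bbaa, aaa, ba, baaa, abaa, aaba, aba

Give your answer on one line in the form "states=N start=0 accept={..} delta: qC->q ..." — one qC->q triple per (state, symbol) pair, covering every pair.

Fold the examples into a partial DFA from state 0: repeatedly fix the first undefined (state, symbol) met by the shortest-then-alphabetical prefix, trying targets in increasing order and rejecting any under which an Accept and a Reject string meet in one state with the same remainder; add a state when all current targets are rejected. Accepting states are where Accept strings end.
a: 0a undefined. 0a->0: ok.
b: 0b undefined. 0b->0: no, b/a meet in 0. Open state 1: 0b->1.
ba: 1a undefined. 1a->0: ok.
bb: 1b undefined. 1b->0: no, babb/a meet in 0. 1b->1: ok.
All examples now run through 2 states with every (state, symbol) defined. Accept strings end in {1}, Reject strings end in {0}; accept={1}.

states=2 start=0 accept={1} delta: 0a->0 0b->1 1a->0 1b->1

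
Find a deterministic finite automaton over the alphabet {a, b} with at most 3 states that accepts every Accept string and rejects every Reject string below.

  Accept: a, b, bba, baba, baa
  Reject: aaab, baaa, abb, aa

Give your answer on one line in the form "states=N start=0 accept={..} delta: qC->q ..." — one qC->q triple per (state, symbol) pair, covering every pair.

states=3 start=0 accept={1} delta: 0a->1 0b->1 1a->2 1b->2 2a->1 2b->0

Fold the examples into a partial DFA from state 0: repeatedly fix the first undefined (state, symbol) met by the shortest-then-alphabetical prefix, trying targets in increasing order and rejecting any under which an Accept and a Reject string meet in one state with the same remainder; add a state when all current targets are rejected. Accepting states are where Accept strings end.
a: 0a undefined. 0a->0: no, a/aa meet in 0. Open state 1: 0a->1.
b: 0b undefined. 0b->0: no, baa/aa meet in 1 with "a" left. 0b->1: ok.
aa: 1a undefined. 1a->0: no, baba/baaa meet in 0. 1a->1: no, a/baaa meet in 1. Open state 2: 1a->2.
ab: 1b undefined. 1b->0: no, a/abb meet in 1. 1b->1: no, a/abb meet in 1. 1b->2: ok.
aaa: 2a undefined. 2a->0: no, a/aaab meet in 1. 2a->1: ok.
abb: 2b undefined. 2b->0: ok.
All examples now run through 3 states with every (state, symbol) defined. Accept strings end in {1}, Reject strings end in {0,2}; accept={1}.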